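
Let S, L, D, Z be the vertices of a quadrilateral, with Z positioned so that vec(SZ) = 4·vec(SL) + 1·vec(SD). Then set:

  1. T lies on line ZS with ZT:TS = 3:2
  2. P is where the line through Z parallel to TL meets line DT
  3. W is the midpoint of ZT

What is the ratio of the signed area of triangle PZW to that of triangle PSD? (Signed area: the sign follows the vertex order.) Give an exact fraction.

[PZW]:[PSD] = -9/32

Set S = (0, 0), L = (1, 0), D = (0, 1), Z = (4, 1); any affine frame gives the same invariant.
1. T lies on line ZS with ZT:TS = 3:2 ⇒ T = (8/5, 2/5)
2. P is where the line through Z parallel to TL meets line DT ⇒ P = (64/25, 1/25)
3. W is the midpoint of ZT ⇒ W = (14/5, 7/10)
2·[PZW] = 18/25, 2·[PSD] = -64/25
[PZW]:[PSD] = 18/25:-64/25 = -9/32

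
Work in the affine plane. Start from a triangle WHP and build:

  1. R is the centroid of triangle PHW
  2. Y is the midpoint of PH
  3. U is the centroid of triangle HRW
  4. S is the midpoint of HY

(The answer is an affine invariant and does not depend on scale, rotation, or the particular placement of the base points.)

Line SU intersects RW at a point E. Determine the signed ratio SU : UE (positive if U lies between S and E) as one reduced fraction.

Work in coordinates with W = (0, 0), H = (1, 0), P = (0, 1).
1. R is the centroid of triangle PHW ⇒ R = (1/3, 1/3)
2. Y is the midpoint of PH ⇒ Y = (1/2, 1/2)
3. U is the centroid of triangle HRW ⇒ U = (4/9, 1/9)
4. S is the midpoint of HY ⇒ S = (3/4, 1/4)
line SU meets RW at E = (-1/6, -1/6)
U = S + t·(E−S) with t = 1/3, so SU:UE = 1/3:2/3

SU:UE = 1/2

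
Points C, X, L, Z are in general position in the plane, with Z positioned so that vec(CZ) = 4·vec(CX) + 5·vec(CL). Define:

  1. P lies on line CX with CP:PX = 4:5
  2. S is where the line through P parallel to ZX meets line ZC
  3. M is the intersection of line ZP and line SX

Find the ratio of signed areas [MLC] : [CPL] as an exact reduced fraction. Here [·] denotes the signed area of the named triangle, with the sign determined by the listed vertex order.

Work in coordinates with C = (0, 0), X = (1, 0), L = (0, 1), Z = (4, 5).
1. P lies on line CX with CP:PX = 4:5 ⇒ P = (4/9, 0)
2. S is where the line through P parallel to ZX meets line ZC ⇒ S = (16/9, 20/9)
3. M is the intersection of line ZP and line SX ⇒ M = (20/13, 20/13)
2·[MLC] = 20/13, 2·[CPL] = 4/9
[MLC]:[CPL] = 20/13:4/9 = 45/13

[MLC]:[CPL] = 45/13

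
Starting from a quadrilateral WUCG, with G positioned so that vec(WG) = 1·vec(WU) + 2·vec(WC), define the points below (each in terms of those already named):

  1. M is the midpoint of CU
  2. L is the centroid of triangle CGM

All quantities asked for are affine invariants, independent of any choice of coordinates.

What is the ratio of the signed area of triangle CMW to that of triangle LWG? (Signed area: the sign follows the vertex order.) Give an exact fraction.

[CMW]:[LWG] = -3

Set W = (0, 0), U = (1, 0), C = (0, 1), G = (1, 2); any affine frame gives the same invariant.
1. M is the midpoint of CU ⇒ M = (1/2, 1/2)
2. L is the centroid of triangle CGM ⇒ L = (1/2, 7/6)
2·[CMW] = -1/2, 2·[LWG] = 1/6
[CMW]:[LWG] = -1/2:1/6 = -3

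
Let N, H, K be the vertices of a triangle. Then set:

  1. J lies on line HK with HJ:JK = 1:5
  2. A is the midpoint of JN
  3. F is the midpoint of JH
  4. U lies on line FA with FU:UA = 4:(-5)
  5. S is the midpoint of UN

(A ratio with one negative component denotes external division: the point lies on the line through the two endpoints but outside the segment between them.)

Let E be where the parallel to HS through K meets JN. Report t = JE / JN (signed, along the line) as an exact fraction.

t = -10

Set N = (0, 0), H = (1, 0), K = (0, 1); any affine frame gives the same invariant.
1. J lies on line HK with HJ:JK = 1:5 ⇒ J = (5/6, 1/6)
2. A is the midpoint of JN ⇒ A = (5/12, 1/12)
3. F is the midpoint of JH ⇒ F = (11/12, 1/12)
4. U lies on line FA with FU:UA = 4:(-5) ⇒ U = (35/12, 1/12)
5. S is the midpoint of UN ⇒ S = (35/24, 1/24)
through K parallel to HS: direction (11/24, 1/24); meets JN at E = (55/6, 11/6)
E = J + t·(N−J) with t = -10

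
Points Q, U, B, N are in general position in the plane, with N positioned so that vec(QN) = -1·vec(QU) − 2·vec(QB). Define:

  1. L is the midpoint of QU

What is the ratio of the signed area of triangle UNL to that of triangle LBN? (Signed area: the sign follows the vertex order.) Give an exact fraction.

Set Q = (0, 0), U = (1, 0), B = (0, 1), N = (-1, -2); any affine frame gives the same invariant.
1. L is the midpoint of QU ⇒ L = (1/2, 0)
2·[UNL] = -1, 2·[LBN] = 5/2
[UNL]:[LBN] = -1:5/2 = -2/5

[UNL]:[LBN] = -2/5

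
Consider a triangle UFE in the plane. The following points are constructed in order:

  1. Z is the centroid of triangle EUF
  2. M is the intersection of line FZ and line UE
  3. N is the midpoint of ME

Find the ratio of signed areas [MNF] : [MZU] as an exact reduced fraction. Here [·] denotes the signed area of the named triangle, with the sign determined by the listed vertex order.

[MNF]:[MZU] = 3/2

Set U = (0, 0), F = (1, 0), E = (0, 1); any affine frame gives the same invariant.
1. Z is the centroid of triangle EUF ⇒ Z = (1/3, 1/3)
2. M is the intersection of line FZ and line UE ⇒ M = (0, 1/2)
3. N is the midpoint of ME ⇒ N = (0, 3/4)
2·[MNF] = -1/4, 2·[MZU] = -1/6
[MNF]:[MZU] = -1/4:-1/6 = 3/2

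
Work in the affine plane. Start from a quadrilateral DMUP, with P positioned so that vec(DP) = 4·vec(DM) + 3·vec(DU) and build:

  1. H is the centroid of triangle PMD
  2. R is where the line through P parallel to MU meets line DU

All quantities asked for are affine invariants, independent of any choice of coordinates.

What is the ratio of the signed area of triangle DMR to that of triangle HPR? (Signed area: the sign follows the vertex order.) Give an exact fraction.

Assign D = (0, 0), M = (1, 0), U = (0, 1), P = (4, 3) — the answer is frame-independent, so this choice is without loss of generality.
1. H is the centroid of triangle PMD ⇒ H = (5/3, 1)
2. R is where the line through P parallel to MU meets line DU ⇒ R = (0, 7)
2·[DMR] = 7, 2·[HPR] = 52/3
[DMR]:[HPR] = 7:52/3 = 21/52

[DMR]:[HPR] = 21/52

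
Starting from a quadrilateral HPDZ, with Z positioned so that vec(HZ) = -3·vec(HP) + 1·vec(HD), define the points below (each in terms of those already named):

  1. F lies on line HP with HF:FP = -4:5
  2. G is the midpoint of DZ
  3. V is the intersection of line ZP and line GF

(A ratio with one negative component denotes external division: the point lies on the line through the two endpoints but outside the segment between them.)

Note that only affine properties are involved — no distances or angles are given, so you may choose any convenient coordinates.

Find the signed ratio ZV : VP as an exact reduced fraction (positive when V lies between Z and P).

ZV:VP = 3/10

Set H = (0, 0), P = (1, 0), D = (0, 1), Z = (-3, 1); any affine frame gives the same invariant.
1. F lies on line HP with HF:FP = -4:5 ⇒ F = (-4, 0)
2. G is the midpoint of DZ ⇒ G = (-3/2, 1)
3. V is the intersection of line ZP and line GF ⇒ V = (-27/13, 10/13)
V = Z + t·(P−Z) with t = 3/13, so ZV:VP = t:(1−t) = 3/13:10/13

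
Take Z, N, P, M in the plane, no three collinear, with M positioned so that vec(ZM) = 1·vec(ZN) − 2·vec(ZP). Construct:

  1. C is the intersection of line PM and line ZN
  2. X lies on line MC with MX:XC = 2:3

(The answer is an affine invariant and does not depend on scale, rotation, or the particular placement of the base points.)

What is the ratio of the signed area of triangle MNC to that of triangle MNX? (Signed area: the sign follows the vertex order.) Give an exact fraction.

Work in coordinates with Z = (0, 0), N = (1, 0), P = (0, 1), M = (1, -2).
1. C is the intersection of line PM and line ZN ⇒ C = (1/3, 0)
2. X lies on line MC with MX:XC = 2:3 ⇒ X = (11/15, -6/5)
2·[MNC] = 4/3, 2·[MNX] = 8/15
[MNC]:[MNX] = 4/3:8/15 = 5/2

[MNC]:[MNX] = 5/2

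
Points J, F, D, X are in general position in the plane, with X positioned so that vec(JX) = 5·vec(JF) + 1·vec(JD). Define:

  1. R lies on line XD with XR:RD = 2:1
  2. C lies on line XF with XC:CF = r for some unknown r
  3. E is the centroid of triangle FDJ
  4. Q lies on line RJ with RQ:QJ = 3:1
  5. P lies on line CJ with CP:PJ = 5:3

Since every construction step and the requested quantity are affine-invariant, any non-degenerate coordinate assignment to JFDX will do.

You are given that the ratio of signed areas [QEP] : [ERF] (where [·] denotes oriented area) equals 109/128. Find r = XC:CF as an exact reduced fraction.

Set J = (0, 0), F = (1, 0), D = (0, 1), X = (5, 1); any affine frame gives the same invariant.
1. R lies on line XD with XR:RD = 2:1 ⇒ R = (5/3, 1)
2. With XC:CF = r, write λ = r/(r+1) so C = X + λ·(F−X); C is affine-linear in λ
3. E is the centroid of triangle FDJ ⇒ E = (1/3, 1/3)
4. Q lies on line RJ with RQ:QJ = 3:1 ⇒ Q = (5/12, 1/4)
5. P lies on line CJ with CP:PJ = 5:3 ⇒ P is an affine combination of earlier points and hence also affine-linear in λ
Every point depending on C is an affine combination of C and λ-independent points, so each such coordinate is linear in λ; the λ² term in each signed area is a multiple of (F−X)×(F−X) = 0, so 2·[QEP] and 2·[ERF] are each linear in λ. Evaluating at λ=0 and λ=1:
  2·[QEP] = 5/32·λ − 19/144,   2·[ERF] = -8/9
So [QEP]:[ERF] = (5/32·λ − 19/144) / (-8/9). Setting this equal to 109/128:
  5/32·λ − 19/144 = 109/128·(-8/9)  ⇒  λ = -4
Then r = λ/(1−λ) = (-4)/(5) = -4/5. Check: with r = -4/5, C = (21, 5) and [QEP]:[ERF] = 109/128 as required.

r = -4/5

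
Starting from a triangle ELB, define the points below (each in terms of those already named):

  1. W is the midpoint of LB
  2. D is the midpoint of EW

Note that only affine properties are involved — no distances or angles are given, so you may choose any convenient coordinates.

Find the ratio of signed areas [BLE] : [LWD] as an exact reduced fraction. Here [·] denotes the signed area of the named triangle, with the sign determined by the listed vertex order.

Assign E = (0, 0), L = (1, 0), B = (0, 1) — the answer is frame-independent, so this choice is without loss of generality.
1. W is the midpoint of LB ⇒ W = (1/2, 1/2)
2. D is the midpoint of EW ⇒ D = (1/4, 1/4)
2·[BLE] = -1, 2·[LWD] = 1/4
[BLE]:[LWD] = -1:1/4 = -4

[BLE]:[LWD] = -4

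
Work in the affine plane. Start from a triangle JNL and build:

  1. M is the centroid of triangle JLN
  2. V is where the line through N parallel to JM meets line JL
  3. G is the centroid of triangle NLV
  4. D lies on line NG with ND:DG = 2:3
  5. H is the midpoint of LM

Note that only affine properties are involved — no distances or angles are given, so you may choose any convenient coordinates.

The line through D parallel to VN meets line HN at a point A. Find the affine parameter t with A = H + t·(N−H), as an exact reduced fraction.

Work in coordinates with J = (0, 0), N = (1, 0), L = (0, 1).
1. M is the centroid of triangle JLN ⇒ M = (1/3, 1/3)
2. V is where the line through N parallel to JM meets line JL ⇒ V = (0, -1)
3. G is the centroid of triangle NLV ⇒ G = (1/3, 0)
4. D lies on line NG with ND:DG = 2:3 ⇒ D = (11/15, 0)
5. H is the midpoint of LM ⇒ H = (1/6, 2/3)
through D parallel to VN: direction (1, 1); meets HN at A = (23/27, 16/135)
A = H + t·(N−H) with t = 37/45

t = 37/45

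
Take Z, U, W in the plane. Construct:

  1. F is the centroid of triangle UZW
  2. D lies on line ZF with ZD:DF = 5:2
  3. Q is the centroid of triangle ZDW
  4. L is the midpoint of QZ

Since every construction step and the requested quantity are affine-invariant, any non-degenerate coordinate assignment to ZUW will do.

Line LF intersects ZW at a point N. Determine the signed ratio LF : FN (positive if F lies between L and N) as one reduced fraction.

LF:FN = -37/42

Work in coordinates with Z = (0, 0), U = (1, 0), W = (0, 1).
1. F is the centroid of triangle UZW ⇒ F = (1/3, 1/3)
2. D lies on line ZF with ZD:DF = 5:2 ⇒ D = (5/21, 5/21)
3. Q is the centroid of triangle ZDW ⇒ Q = (5/63, 26/63)
4. L is the midpoint of QZ ⇒ L = (5/126, 13/63)
line LF meets ZW at N = (0, 7/37)
F = L + t·(N−L) with t = -37/5, so LF:FN = -37/5:42/5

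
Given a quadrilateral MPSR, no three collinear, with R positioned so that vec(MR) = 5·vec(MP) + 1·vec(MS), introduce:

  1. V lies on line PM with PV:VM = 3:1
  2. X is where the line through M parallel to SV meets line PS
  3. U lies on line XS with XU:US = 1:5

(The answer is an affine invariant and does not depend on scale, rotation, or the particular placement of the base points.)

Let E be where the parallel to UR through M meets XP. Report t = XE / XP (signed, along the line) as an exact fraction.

Set M = (0, 0), P = (1, 0), S = (0, 1), R = (5, 1); any affine frame gives the same invariant.
1. V lies on line PM with PV:VM = 3:1 ⇒ V = (1/4, 0)
2. X is where the line through M parallel to SV meets line PS ⇒ X = (-1/3, 4/3)
3. U lies on line XS with XU:US = 1:5 ⇒ U = (-5/18, 23/18)
through M parallel to UR: direction (95/18, -5/18); meets XP at E = (19/18, -1/18)
E = X + t·(P−X) with t = 25/24

t = 25/24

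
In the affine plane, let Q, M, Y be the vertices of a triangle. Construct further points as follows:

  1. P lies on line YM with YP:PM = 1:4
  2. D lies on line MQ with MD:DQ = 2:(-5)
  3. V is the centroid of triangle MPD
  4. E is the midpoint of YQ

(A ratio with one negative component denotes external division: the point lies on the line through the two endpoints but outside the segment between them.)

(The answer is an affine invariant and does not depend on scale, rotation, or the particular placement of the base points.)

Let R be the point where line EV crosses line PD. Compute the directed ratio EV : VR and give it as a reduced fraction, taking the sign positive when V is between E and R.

Set Q = (0, 0), M = (1, 0), Y = (0, 1); any affine frame gives the same invariant.
1. P lies on line YM with YP:PM = 1:4 ⇒ P = (1/5, 4/5)
2. D lies on line MQ with MD:DQ = 2:(-5) ⇒ D = (5/3, 0)
3. V is the centroid of triangle MPD ⇒ V = (43/45, 4/15)
4. E is the midpoint of YQ ⇒ E = (0, 1/2)
line EV meets PD at R = (129/95, 16/95)
V = E + t·(R−E) with t = 19/27, so EV:VR = 19/27:8/27

EV:VR = 19/8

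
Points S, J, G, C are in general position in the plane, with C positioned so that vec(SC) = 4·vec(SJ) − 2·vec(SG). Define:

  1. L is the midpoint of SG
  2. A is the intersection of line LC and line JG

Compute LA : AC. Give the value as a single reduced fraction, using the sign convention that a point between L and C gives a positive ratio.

Assign S = (0, 0), J = (1, 0), G = (0, 1), C = (4, -2) — the answer is frame-independent, so this choice is without loss of generality.
1. L is the midpoint of SG ⇒ L = (0, 1/2)
2. A is the intersection of line LC and line JG ⇒ A = (4/3, -1/3)
A = L + t·(C−L) with t = 1/3, so LA:AC = t:(1−t) = 1/3:2/3

LA:AC = 1/2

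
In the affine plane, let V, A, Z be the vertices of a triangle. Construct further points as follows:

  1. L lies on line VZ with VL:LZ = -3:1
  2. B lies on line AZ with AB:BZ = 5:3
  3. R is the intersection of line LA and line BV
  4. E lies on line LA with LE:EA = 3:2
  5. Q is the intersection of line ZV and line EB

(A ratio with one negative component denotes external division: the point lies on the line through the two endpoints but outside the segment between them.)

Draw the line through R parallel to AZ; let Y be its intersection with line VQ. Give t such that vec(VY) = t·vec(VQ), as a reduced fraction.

t = 36/19

Choose coordinates V = (0, 0), A = (1, 0), Z = (0, 1).
1. L lies on line VZ with VL:LZ = -3:1 ⇒ L = (0, 3/2)
2. B lies on line AZ with AB:BZ = 5:3 ⇒ B = (3/8, 5/8)
3. R is the intersection of line LA and line BV ⇒ R = (9/19, 15/19)
4. E lies on line LA with LE:EA = 3:2 ⇒ E = (3/5, 3/5)
5. Q is the intersection of line ZV and line EB ⇒ Q = (0, 2/3)
through R parallel to AZ: direction (-1, 1); meets VQ at Y = (0, 24/19)
Y = V + t·(Q−V) with t = 36/19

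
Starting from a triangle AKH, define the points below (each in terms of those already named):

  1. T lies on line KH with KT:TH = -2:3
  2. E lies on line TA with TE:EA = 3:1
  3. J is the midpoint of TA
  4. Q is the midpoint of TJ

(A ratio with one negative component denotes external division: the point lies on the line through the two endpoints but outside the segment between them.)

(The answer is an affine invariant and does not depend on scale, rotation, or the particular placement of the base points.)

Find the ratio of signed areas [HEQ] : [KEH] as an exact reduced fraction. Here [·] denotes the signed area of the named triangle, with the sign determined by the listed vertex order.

Choose coordinates A = (0, 0), K = (1, 0), H = (0, 1).
1. T lies on line KH with KT:TH = -2:3 ⇒ T = (3, -2)
2. E lies on line TA with TE:EA = 3:1 ⇒ E = (3/4, -1/2)
3. J is the midpoint of TA ⇒ J = (3/2, -1)
4. Q is the midpoint of TJ ⇒ Q = (9/4, -3/2)
2·[HEQ] = 3/2, 2·[KEH] = -3/4
[HEQ]:[KEH] = 3/2:-3/4 = -2

[HEQ]:[KEH] = -2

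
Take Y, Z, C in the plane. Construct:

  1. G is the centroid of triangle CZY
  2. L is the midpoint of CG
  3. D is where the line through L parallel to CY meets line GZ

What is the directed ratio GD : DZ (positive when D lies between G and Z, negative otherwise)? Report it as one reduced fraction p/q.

Set Y = (0, 0), Z = (1, 0), C = (0, 1); any affine frame gives the same invariant.
1. G is the centroid of triangle CZY ⇒ G = (1/3, 1/3)
2. L is the midpoint of CG ⇒ L = (1/6, 2/3)
3. D is where the line through L parallel to CY meets line GZ ⇒ D = (1/6, 5/12)
D = G + t·(Z−G) with t = -1/4, so GD:DZ = t:(1−t) = -1/4:5/4

GD:DZ = -1/5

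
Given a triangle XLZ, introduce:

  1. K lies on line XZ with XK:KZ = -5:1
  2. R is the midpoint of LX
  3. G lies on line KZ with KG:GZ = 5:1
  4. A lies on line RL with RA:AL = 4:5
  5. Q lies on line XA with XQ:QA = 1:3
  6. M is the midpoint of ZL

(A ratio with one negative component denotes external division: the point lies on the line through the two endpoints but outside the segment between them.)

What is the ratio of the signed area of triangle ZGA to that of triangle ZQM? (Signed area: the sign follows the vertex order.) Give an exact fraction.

[ZGA]:[ZQM] = -13/177

Choose coordinates X = (0, 0), L = (1, 0), Z = (0, 1).
1. K lies on line XZ with XK:KZ = -5:1 ⇒ K = (0, 5/4)
2. R is the midpoint of LX ⇒ R = (1/2, 0)
3. G lies on line KZ with KG:GZ = 5:1 ⇒ G = (0, 25/24)
4. A lies on line RL with RA:AL = 4:5 ⇒ A = (13/18, 0)
5. Q lies on line XA with XQ:QA = 1:3 ⇒ Q = (13/72, 0)
6. M is the midpoint of ZL ⇒ M = (1/2, 1/2)
2·[ZGA] = -13/432, 2·[ZQM] = 59/144
[ZGA]:[ZQM] = -13/432:59/144 = -13/177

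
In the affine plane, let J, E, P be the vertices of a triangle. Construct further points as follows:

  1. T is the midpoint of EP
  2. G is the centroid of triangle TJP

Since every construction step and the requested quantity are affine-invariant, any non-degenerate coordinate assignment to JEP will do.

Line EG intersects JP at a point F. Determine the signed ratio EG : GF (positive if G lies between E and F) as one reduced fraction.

EG:GF = 5

Choose coordinates J = (0, 0), E = (1, 0), P = (0, 1).
1. T is the midpoint of EP ⇒ T = (1/2, 1/2)
2. G is the centroid of triangle TJP ⇒ G = (1/6, 1/2)
line EG meets JP at F = (0, 3/5)
G = E + t·(F−E) with t = 5/6, so EG:GF = 5/6:1/6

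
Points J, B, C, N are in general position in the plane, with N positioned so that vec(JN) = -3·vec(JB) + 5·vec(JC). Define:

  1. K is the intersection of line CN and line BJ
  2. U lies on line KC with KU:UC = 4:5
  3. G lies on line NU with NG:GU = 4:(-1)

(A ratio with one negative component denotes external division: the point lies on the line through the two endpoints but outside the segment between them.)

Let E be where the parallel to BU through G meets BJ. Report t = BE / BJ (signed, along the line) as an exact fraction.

Work in coordinates with J = (0, 0), B = (1, 0), C = (0, 1), N = (-3, 5).
1. K is the intersection of line CN and line BJ ⇒ K = (3/4, 0)
2. U lies on line KC with KU:UC = 4:5 ⇒ U = (5/12, 4/9)
3. G lies on line NU with NG:GU = 4:(-1) ⇒ G = (14/9, -29/27)
through G parallel to BU: direction (-7/12, 4/9); meets BJ at E = (7/48, 0)
E = B + t·(J−B) with t = 41/48

t = 41/48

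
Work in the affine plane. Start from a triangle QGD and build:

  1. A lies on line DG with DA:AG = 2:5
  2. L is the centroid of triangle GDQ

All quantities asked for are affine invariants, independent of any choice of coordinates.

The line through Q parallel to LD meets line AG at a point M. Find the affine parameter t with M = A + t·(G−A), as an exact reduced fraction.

t = -9/5

Assign Q = (0, 0), G = (1, 0), D = (0, 1) — the answer is frame-independent, so this choice is without loss of generality.
1. A lies on line DG with DA:AG = 2:5 ⇒ A = (2/7, 5/7)
2. L is the centroid of triangle GDQ ⇒ L = (1/3, 1/3)
through Q parallel to LD: direction (-1/3, 2/3); meets AG at M = (-1, 2)
M = A + t·(G−A) with t = -9/5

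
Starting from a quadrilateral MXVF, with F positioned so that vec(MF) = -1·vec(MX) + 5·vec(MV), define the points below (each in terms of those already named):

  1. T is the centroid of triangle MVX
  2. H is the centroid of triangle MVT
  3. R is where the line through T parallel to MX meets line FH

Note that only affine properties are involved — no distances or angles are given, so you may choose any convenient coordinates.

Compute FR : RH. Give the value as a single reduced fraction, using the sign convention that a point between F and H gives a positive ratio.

Work in coordinates with M = (0, 0), X = (1, 0), V = (0, 1), F = (-1, 5).
1. T is the centroid of triangle MVX ⇒ T = (1/3, 1/3)
2. H is the centroid of triangle MVT ⇒ H = (1/9, 4/9)
3. R is where the line through T parallel to MX meets line FH ⇒ R = (17/123, 1/3)
R = F + t·(H−F) with t = 42/41, so FR:RH = t:(1−t) = 42/41:-1/41

FR:RH = -42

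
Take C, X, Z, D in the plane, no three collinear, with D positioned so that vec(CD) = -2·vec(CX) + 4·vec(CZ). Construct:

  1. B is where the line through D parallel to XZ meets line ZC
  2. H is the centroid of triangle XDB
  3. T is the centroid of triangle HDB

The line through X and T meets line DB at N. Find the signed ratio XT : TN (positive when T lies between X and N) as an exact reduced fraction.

Choose coordinates C = (0, 0), X = (1, 0), Z = (0, 1), D = (-2, 4).
1. B is where the line through D parallel to XZ meets line ZC ⇒ B = (0, 2)
2. H is the centroid of triangle XDB ⇒ H = (-1/3, 2)
3. T is the centroid of triangle HDB ⇒ T = (-7/9, 8/3)
line XT meets DB at N = (-1, 3)
T = X + t·(N−X) with t = 8/9, so XT:TN = 8/9:1/9

XT:TN = 8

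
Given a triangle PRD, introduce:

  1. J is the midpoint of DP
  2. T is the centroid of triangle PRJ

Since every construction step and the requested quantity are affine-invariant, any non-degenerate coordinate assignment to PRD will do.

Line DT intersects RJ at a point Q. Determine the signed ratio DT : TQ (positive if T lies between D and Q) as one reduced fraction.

DT:TQ = -4

Set P = (0, 0), R = (1, 0), D = (0, 1); any affine frame gives the same invariant.
1. J is the midpoint of DP ⇒ J = (0, 1/2)
2. T is the centroid of triangle PRJ ⇒ T = (1/3, 1/6)
line DT meets RJ at Q = (1/4, 3/8)
T = D + t·(Q−D) with t = 4/3, so DT:TQ = 4/3:-1/3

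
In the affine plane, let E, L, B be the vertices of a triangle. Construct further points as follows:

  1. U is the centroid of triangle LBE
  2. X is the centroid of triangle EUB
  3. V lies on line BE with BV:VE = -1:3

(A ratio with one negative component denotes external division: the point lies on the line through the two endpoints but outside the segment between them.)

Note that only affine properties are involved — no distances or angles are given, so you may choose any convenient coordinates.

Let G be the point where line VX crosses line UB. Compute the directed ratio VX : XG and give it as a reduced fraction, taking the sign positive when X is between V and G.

Assign E = (0, 0), L = (1, 0), B = (0, 1) — the answer is frame-independent, so this choice is without loss of generality.
1. U is the centroid of triangle LBE ⇒ U = (1/3, 1/3)
2. X is the centroid of triangle EUB ⇒ X = (1/9, 4/9)
3. V lies on line BE with BV:VE = -1:3 ⇒ V = (0, 3/2)
line VX meets UB at G = (1/15, 13/15)
X = V + t·(G−V) with t = 5/3, so VX:XG = 5/3:-2/3

VX:XG = -5/2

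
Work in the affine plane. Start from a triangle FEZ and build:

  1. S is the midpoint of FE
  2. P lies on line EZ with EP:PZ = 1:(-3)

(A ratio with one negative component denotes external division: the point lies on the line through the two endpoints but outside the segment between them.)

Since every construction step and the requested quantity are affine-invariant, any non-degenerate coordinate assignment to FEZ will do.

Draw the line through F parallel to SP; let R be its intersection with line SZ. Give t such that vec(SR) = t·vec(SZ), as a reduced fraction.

Assign F = (0, 0), E = (1, 0), Z = (0, 1) — the answer is frame-independent, so this choice is without loss of generality.
1. S is the midpoint of FE ⇒ S = (1/2, 0)
2. P lies on line EZ with EP:PZ = 1:(-3) ⇒ P = (3/2, -1/2)
through F parallel to SP: direction (1, -1/2); meets SZ at R = (2/3, -1/3)
R = S + t·(Z−S) with t = -1/3

t = -1/3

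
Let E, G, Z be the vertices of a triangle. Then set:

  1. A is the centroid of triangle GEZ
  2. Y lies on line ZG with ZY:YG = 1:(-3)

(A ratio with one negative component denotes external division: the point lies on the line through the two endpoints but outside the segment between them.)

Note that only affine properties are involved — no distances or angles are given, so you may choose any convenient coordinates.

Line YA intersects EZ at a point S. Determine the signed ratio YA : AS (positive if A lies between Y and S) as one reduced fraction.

YA:AS = -5/2

Work in coordinates with E = (0, 0), G = (1, 0), Z = (0, 1).
1. A is the centroid of triangle GEZ ⇒ A = (1/3, 1/3)
2. Y lies on line ZG with ZY:YG = 1:(-3) ⇒ Y = (-1/2, 3/2)
line YA meets EZ at S = (0, 4/5)
A = Y + t·(S−Y) with t = 5/3, so YA:AS = 5/3:-2/3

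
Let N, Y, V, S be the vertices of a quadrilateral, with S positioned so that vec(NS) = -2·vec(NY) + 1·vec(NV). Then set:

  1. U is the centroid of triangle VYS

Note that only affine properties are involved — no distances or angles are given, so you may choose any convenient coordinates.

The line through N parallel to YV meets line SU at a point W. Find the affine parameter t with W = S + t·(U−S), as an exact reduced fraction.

Work in coordinates with N = (0, 0), Y = (1, 0), V = (0, 1), S = (-2, 1).
1. U is the centroid of triangle VYS ⇒ U = (-1/3, 2/3)
through N parallel to YV: direction (-1, 1); meets SU at W = (-3/4, 3/4)
W = S + t·(U−S) with t = 3/4

t = 3/4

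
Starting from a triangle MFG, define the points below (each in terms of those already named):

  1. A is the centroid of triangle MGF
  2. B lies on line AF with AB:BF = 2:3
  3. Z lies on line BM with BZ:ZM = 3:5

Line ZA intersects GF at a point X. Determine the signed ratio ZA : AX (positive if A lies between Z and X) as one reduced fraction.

ZA:AX = 1/2

Choose coordinates M = (0, 0), F = (1, 0), G = (0, 1).
1. A is the centroid of triangle MGF ⇒ A = (1/3, 1/3)
2. B lies on line AF with AB:BF = 2:3 ⇒ B = (3/5, 1/5)
3. Z lies on line BM with BZ:ZM = 3:5 ⇒ Z = (3/8, 1/8)
line ZA meets GF at X = (1/4, 3/4)
A = Z + t·(X−Z) with t = 1/3, so ZA:AX = 1/3:2/3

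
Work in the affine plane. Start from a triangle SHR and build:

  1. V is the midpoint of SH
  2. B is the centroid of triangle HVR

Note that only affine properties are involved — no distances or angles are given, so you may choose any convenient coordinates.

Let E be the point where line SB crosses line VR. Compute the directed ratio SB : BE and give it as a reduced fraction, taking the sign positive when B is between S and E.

Choose coordinates S = (0, 0), H = (1, 0), R = (0, 1).
1. V is the midpoint of SH ⇒ V = (1/2, 0)
2. B is the centroid of triangle HVR ⇒ B = (1/2, 1/3)
line SB meets VR at E = (3/8, 1/4)
B = S + t·(E−S) with t = 4/3, so SB:BE = 4/3:-1/3

SB:BE = -4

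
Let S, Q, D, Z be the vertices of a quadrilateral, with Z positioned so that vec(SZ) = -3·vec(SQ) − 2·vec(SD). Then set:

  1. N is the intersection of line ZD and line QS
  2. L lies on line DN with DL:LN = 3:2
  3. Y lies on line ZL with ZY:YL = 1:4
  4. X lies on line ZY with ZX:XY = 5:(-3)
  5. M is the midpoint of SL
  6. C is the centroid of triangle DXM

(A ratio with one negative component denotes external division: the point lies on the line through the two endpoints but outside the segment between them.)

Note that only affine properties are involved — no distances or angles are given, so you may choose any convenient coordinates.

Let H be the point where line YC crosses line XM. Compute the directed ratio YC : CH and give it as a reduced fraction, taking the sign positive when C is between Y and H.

YC:CH = -11/5

Set S = (0, 0), Q = (1, 0), D = (0, 1), Z = (-3, -2); any affine frame gives the same invariant.
1. N is the intersection of line ZD and line QS ⇒ N = (-1, 0)
2. L lies on line DN with DL:LN = 3:2 ⇒ L = (-3/5, 2/5)
3. Y lies on line ZL with ZY:YL = 1:4 ⇒ Y = (-63/25, -38/25)
4. X lies on line ZY with ZX:XY = 5:(-3) ⇒ X = (-9/5, -4/5)
5. M is the midpoint of SL ⇒ M = (-3/10, 1/5)
6. C is the centroid of triangle DXM ⇒ C = (-7/10, 2/15)
line YC meets XM at H = (-84/55, -34/55)
C = Y + t·(H−Y) with t = 11/6, so YC:CH = 11/6:-5/6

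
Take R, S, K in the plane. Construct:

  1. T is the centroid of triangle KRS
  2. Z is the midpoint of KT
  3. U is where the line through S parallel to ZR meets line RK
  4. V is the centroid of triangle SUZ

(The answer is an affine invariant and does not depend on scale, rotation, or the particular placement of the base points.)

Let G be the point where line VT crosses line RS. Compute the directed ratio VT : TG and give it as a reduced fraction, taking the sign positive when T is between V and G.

Work in coordinates with R = (0, 0), S = (1, 0), K = (0, 1).
1. T is the centroid of triangle KRS ⇒ T = (1/3, 1/3)
2. Z is the midpoint of KT ⇒ Z = (1/6, 2/3)
3. U is where the line through S parallel to ZR meets line RK ⇒ U = (0, -4)
4. V is the centroid of triangle SUZ ⇒ V = (7/18, -10/9)
line VT meets RS at G = (9/26, 0)
T = V + t·(G−V) with t = 13/10, so VT:TG = 13/10:-3/10

VT:TG = -13/3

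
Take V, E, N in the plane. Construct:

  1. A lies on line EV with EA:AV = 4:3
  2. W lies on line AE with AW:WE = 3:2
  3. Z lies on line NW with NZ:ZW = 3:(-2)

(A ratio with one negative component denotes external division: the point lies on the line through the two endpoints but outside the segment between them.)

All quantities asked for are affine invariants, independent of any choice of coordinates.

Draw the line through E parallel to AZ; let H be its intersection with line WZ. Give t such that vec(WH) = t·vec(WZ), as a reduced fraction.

t = -2/3

Assign V = (0, 0), E = (1, 0), N = (0, 1) — the answer is frame-independent, so this choice is without loss of generality.
1. A lies on line EV with EA:AV = 4:3 ⇒ A = (3/7, 0)
2. W lies on line AE with AW:WE = 3:2 ⇒ W = (27/35, 0)
3. Z lies on line NW with NZ:ZW = 3:(-2) ⇒ Z = (81/35, -2)
through E parallel to AZ: direction (66/35, -2); meets WZ at H = (-9/35, 4/3)
H = W + t·(Z−W) with t = -2/3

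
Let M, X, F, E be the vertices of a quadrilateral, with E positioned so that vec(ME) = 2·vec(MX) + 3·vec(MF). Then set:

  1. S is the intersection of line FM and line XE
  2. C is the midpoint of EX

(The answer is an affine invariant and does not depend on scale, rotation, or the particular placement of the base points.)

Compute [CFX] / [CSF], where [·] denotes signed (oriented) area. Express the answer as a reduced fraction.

Set M = (0, 0), X = (1, 0), F = (0, 1), E = (2, 3); any affine frame gives the same invariant.
1. S is the intersection of line FM and line XE ⇒ S = (0, -3)
2. C is the midpoint of EX ⇒ C = (3/2, 3/2)
2·[CFX] = 2, 2·[CSF] = -6
[CFX]:[CSF] = 2:-6 = -1/3

[CFX]:[CSF] = -1/3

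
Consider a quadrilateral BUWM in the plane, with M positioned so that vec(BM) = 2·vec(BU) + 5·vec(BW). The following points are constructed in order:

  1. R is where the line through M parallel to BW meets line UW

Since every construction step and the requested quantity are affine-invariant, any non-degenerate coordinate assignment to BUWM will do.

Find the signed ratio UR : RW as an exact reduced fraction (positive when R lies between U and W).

UR:RW = -1/2

Choose coordinates B = (0, 0), U = (1, 0), W = (0, 1), M = (2, 5).
1. R is where the line through M parallel to BW meets line UW ⇒ R = (2, -1)
R = U + t·(W−U) with t = -1, so UR:RW = t:(1−t) = -1:2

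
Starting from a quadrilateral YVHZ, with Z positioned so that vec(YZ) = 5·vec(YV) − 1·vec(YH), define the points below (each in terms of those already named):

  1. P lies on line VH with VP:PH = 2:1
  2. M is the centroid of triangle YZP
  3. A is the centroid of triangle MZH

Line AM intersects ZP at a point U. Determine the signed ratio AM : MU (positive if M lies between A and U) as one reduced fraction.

Assign Y = (0, 0), V = (1, 0), H = (0, 1), Z = (5, -1) — the answer is frame-independent, so this choice is without loss of generality.
1. P lies on line VH with VP:PH = 2:1 ⇒ P = (1/3, 2/3)
2. M is the centroid of triangle YZP ⇒ M = (16/9, -1/9)
3. A is the centroid of triangle MZH ⇒ A = (61/27, -1/27)
line AM meets ZP at U = (71/31, -1/31)
M = A + t·(U−A) with t = -31/2, so AM:MU = -31/2:33/2

AM:MU = -31/33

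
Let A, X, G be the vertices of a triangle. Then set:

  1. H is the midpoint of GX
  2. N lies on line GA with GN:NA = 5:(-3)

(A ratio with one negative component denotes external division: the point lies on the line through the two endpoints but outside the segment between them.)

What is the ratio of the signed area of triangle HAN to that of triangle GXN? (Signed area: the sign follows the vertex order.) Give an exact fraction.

Choose coordinates A = (0, 0), X = (1, 0), G = (0, 1).
1. H is the midpoint of GX ⇒ H = (1/2, 1/2)
2. N lies on line GA with GN:NA = 5:(-3) ⇒ N = (0, -3/2)
2·[HAN] = 3/4, 2·[GXN] = -5/2
[HAN]:[GXN] = 3/4:-5/2 = -3/10

[HAN]:[GXN] = -3/10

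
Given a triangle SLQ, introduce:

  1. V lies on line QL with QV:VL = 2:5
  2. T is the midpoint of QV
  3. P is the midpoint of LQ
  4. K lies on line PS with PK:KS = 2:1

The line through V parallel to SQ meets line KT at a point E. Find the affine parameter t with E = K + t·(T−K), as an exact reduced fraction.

Work in coordinates with S = (0, 0), L = (1, 0), Q = (0, 1).
1. V lies on line QL with QV:VL = 2:5 ⇒ V = (2/7, 5/7)
2. T is the midpoint of QV ⇒ T = (1/7, 6/7)
3. P is the midpoint of LQ ⇒ P = (1/2, 1/2)
4. K lies on line PS with PK:KS = 2:1 ⇒ K = (1/6, 1/6)
through V parallel to SQ: direction (0, 1); meets KT at E = (2/7, -23/7)
E = K + t·(T−K) with t = -5

t = -5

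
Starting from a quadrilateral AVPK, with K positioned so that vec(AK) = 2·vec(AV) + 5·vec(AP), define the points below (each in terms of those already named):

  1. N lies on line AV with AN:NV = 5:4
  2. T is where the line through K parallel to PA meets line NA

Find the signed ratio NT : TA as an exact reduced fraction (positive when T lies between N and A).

NT:TA = -13/18

Work in coordinates with A = (0, 0), V = (1, 0), P = (0, 1), K = (2, 5).
1. N lies on line AV with AN:NV = 5:4 ⇒ N = (5/9, 0)
2. T is where the line through K parallel to PA meets line NA ⇒ T = (2, 0)
T = N + t·(A−N) with t = -13/5, so NT:TA = t:(1−t) = -13/5:18/5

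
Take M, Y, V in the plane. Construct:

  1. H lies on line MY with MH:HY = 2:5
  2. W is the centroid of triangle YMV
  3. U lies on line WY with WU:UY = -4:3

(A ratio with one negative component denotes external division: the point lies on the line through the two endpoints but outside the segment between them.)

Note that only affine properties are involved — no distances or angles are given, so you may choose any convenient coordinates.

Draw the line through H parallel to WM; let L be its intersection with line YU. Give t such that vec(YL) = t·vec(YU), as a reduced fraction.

t = -5/21

Choose coordinates M = (0, 0), Y = (1, 0), V = (0, 1).
1. H lies on line MY with MH:HY = 2:5 ⇒ H = (2/7, 0)
2. W is the centroid of triangle YMV ⇒ W = (1/3, 1/3)
3. U lies on line WY with WU:UY = -4:3 ⇒ U = (3, -1)
through H parallel to WM: direction (-1/3, -1/3); meets YU at L = (11/21, 5/21)
L = Y + t·(U−Y) with t = -5/21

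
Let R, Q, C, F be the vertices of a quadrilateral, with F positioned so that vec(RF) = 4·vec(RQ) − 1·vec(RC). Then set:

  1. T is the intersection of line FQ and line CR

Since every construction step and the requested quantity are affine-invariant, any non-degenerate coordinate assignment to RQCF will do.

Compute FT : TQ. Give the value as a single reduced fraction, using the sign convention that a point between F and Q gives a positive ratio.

Work in coordinates with R = (0, 0), Q = (1, 0), C = (0, 1), F = (4, -1).
1. T is the intersection of line FQ and line CR ⇒ T = (0, 1/3)
T = F + t·(Q−F) with t = 4/3, so FT:TQ = t:(1−t) = 4/3:-1/3

FT:TQ = -4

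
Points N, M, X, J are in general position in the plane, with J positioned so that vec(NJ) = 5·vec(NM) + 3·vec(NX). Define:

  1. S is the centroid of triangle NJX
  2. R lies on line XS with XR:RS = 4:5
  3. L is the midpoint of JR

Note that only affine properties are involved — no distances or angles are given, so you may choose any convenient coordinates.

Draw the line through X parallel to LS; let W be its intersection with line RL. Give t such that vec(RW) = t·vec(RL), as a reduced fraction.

t = -4/5

Assign N = (0, 0), M = (1, 0), X = (0, 1), J = (5, 3) — the answer is frame-independent, so this choice is without loss of generality.
1. S is the centroid of triangle NJX ⇒ S = (5/3, 4/3)
2. R lies on line XS with XR:RS = 4:5 ⇒ R = (20/27, 31/27)
3. L is the midpoint of JR ⇒ L = (155/54, 56/27)
through X parallel to LS: direction (-65/54, -20/27); meets RL at W = (-26/27, 11/27)
W = R + t·(L−R) with t = -4/5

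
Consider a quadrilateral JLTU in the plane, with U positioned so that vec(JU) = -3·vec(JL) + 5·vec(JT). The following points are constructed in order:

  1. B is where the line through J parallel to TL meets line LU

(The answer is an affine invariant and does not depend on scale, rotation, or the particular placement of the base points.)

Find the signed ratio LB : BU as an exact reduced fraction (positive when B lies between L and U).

LB:BU = -1/2

Work in coordinates with J = (0, 0), L = (1, 0), T = (0, 1), U = (-3, 5).
1. B is where the line through J parallel to TL meets line LU ⇒ B = (5, -5)
B = L + t·(U−L) with t = -1, so LB:BU = t:(1−t) = -1:2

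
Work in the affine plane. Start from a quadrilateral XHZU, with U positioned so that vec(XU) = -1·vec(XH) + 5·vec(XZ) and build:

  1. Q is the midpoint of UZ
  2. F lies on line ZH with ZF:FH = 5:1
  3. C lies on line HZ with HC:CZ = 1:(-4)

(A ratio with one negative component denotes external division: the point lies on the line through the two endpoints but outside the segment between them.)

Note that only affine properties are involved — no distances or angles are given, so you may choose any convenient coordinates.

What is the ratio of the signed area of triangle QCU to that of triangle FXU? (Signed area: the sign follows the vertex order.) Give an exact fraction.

[QCU]:[FXU] = -6/13

Set X = (0, 0), H = (1, 0), Z = (0, 1), U = (-1, 5); any affine frame gives the same invariant.
1. Q is the midpoint of UZ ⇒ Q = (-1/2, 3)
2. F lies on line ZH with ZF:FH = 5:1 ⇒ F = (5/6, 1/6)
3. C lies on line HZ with HC:CZ = 1:(-4) ⇒ C = (4/3, -1/3)
2·[QCU] = 2, 2·[FXU] = -13/3
[QCU]:[FXU] = 2:-13/3 = -6/13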